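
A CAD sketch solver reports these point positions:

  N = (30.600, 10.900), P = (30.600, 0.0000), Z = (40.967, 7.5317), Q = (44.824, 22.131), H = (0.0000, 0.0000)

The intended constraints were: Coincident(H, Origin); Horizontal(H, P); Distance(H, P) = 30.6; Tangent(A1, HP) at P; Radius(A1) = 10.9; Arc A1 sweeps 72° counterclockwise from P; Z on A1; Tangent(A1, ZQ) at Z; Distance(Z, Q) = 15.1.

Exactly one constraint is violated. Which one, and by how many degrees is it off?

Tangent(A1, ZQ) at Z — off by 3.20°.

H = (0.00, 0.00) ✓; H.y = 0.00, P.y = 0.00 ✓; |HP| = 30.60 ✓; ∠(NP, PH) = 90.00° ✓; |NP| = 10.90 ✓; bearing(N→Z) − bearing(N→P) = 72.00° ✓; |NZ| = 10.90 ✓; ∠(NZ, ZQ) = 86.80° ✗; |ZQ| = 15.10 ✓.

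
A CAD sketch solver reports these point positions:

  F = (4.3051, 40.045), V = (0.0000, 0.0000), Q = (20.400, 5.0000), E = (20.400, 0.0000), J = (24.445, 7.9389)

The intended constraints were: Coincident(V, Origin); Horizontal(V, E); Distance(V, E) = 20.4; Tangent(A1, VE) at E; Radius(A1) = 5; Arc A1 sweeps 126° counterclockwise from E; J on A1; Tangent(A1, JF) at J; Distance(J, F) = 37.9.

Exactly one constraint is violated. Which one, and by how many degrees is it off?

Tangent(A1, JF) at J — off by 3.90°.

V = (0.00, 0.00) ✓; V.y = 0.00, E.y = 0.00 ✓; |VE| = 20.40 ✓; ∠(QE, EV) = 90.00° ✓; |QE| = 5.000 ✓; bearing(Q→J) − bearing(Q→E) = 126.0° ✓; |QJ| = 5.000 ✓; ∠(QJ, JF) = 93.90° ✗; |JF| = 37.90 ✓.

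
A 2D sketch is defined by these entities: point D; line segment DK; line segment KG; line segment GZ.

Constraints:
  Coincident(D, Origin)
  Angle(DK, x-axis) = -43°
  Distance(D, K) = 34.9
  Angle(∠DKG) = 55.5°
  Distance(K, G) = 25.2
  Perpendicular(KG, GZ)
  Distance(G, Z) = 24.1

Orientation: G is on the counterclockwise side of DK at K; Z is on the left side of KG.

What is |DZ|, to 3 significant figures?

7.16

D is at the origin; DK runs at -43.0° with length 34.9, so K = 34.9·(cos -43.0°, sin -43.0°) = (25.5, -23.8). ∠DKG = 55.5°, so KG runs at -43.0° + (180° − 55.5°) = 81.5° from the x-axis; with |KG| = 25.2, G = K + 25.2·(cos 81.5°, sin 81.5°) = (29.2, 1.12). KG is perpendicular to GZ; with |GZ| = 24.1 on the left of KG, Z = G + 24.1·(-0.989, 0.148) = (5.41, 4.68). Then |DZ| = |Z − D| = 7.16.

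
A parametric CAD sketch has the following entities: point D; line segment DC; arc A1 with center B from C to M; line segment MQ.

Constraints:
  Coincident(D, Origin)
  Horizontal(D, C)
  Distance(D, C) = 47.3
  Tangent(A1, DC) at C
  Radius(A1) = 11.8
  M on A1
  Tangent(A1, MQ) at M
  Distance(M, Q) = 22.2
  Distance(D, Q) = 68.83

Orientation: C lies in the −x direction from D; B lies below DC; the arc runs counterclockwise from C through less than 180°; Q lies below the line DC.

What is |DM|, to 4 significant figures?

60.14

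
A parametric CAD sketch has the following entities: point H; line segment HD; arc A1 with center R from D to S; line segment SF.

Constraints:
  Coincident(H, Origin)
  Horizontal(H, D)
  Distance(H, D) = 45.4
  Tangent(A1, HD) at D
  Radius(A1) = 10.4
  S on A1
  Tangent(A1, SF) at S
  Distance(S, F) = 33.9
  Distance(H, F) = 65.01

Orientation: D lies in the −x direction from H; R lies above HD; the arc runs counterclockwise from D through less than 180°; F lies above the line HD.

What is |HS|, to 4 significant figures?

38.05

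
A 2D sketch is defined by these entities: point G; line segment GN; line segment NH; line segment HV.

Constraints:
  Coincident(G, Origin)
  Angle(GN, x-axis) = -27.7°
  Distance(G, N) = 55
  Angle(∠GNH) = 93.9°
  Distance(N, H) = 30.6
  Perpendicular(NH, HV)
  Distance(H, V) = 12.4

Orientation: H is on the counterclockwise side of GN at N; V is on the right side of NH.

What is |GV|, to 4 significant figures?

75.53

G is at the origin; GN runs at -27.7° with length 55.0, so N = 55.0·(cos -27.7°, sin -27.7°) = (48.70, -25.57). ∠GNH = 93.9°, so NH runs at -27.7° + (180° − 93.9°) = 58.40° from the x-axis; with |NH| = 30.6, H = N + 30.6·(cos 58.40°, sin 58.40°) = (64.73, 0.4965). The perpendicularity gives HV at right angles to NH; with |HV| = 12.4 on the right of NH, V = H + 12.4·(0.8517, -0.5240) = (75.29, -6.001). Then |GV| = |V − G| = 75.53.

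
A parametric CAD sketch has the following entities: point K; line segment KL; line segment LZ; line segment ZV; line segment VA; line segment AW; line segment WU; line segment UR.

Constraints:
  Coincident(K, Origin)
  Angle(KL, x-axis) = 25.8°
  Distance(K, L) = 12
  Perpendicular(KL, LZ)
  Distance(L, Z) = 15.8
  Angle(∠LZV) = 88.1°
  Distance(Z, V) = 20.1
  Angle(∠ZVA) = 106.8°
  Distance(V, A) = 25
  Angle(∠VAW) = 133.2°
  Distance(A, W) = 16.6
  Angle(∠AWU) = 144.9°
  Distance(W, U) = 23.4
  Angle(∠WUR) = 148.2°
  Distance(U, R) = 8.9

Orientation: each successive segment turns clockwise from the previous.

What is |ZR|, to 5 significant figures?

48.368

K is at the origin; KL runs at 25.8° with length 12.0, so L = (10.804, 5.2228). The perpendicularity gives LZ at right angles to KL, so LZ runs at -64.200°; with |LZ| = 15.8, Z = (17.680, -9.0023). ∠LZV = 88.1° gives ZV at -156.10° from the x-axis; with |ZV| = 20.1, V = (-0.69603, -17.146). ∠ZVA = 106.8° gives VA at 130.70° from the x-axis; with |VA| = 25.0, A = (-16.998, 1.8077). ∠VAW = 133.2° gives AW at 83.900° from the x-axis; with |AW| = 16.6, W = (-15.235, 18.314). ∠AWU = 144.9° gives WU at 48.800° from the x-axis; with |WU| = 23.4, U = (0.17883, 35.920). ∠WUR = 148.2° gives UR at 17.000° from the x-axis; with |UR| = 8.9, R = (8.6899, 38.522). Then |ZR| = |R − Z| = 48.368.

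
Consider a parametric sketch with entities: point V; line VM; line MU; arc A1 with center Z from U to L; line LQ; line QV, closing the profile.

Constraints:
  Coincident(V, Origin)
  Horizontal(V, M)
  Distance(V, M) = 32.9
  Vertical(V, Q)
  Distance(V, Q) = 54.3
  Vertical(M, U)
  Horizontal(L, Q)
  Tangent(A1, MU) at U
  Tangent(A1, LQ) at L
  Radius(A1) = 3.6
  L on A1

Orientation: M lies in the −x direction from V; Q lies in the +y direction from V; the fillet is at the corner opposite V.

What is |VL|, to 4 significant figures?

61.70

V is at the origin; VM is horizontal with |VM| = 32.9 and M on the −x side, so M = (-32.90, 0.000). VQ is vertical with |VQ| = 54.3 and Q on the +y side, so Q = (0.000, 54.30). The virtual corner opposite V is at (-32.90, 54.30). Since A1 is tangent to MU there, ZU ⟂ MU and A1 meets LQ tangentially, so ZL is at right angles to LQ, with radius 3.6, so the center Z sits 3.6 in from both sides at Z = (-29.30, 50.70). That places the tangent points at U = (-32.90, 50.70) on MU and L = (-29.30, 54.30) on LQ. Then |VL| = |L − V| = 61.70.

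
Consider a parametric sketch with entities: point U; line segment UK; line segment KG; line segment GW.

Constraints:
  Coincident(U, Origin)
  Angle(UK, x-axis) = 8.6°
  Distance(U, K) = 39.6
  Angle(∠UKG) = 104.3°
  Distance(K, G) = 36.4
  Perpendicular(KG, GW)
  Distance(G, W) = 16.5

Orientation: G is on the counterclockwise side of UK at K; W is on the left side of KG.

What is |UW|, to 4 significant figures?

51.10

∠UKG = 104.3°, so KG runs at 8.6° + (180° − 104.3°) = 84.30° from the x-axis; with |KG| = 36.4, G = K + 36.4·(cos 84.30°, sin 84.30°) = (42.77, 42.14). KG ⟂ GW; with |GW| = 16.5 on the left of KG, W = G + 16.5·(-0.9951, 0.09932) = (26.35, 43.78). Then |UW| = |W − U| = 51.10.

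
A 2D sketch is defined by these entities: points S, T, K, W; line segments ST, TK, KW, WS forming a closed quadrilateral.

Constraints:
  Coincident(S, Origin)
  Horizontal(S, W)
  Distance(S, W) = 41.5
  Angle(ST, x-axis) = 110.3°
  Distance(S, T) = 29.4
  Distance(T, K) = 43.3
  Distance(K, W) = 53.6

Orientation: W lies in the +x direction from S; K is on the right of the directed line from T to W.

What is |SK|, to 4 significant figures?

18.50

Checks: |TK| = 43.30 ✓; |KW| = 53.60 ✓.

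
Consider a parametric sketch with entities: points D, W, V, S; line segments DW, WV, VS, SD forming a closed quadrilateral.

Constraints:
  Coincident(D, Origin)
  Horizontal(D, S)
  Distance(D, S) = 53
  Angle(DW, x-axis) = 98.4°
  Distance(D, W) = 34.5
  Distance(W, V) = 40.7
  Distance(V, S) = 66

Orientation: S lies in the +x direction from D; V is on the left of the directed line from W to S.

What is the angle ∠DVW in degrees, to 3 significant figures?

26.6°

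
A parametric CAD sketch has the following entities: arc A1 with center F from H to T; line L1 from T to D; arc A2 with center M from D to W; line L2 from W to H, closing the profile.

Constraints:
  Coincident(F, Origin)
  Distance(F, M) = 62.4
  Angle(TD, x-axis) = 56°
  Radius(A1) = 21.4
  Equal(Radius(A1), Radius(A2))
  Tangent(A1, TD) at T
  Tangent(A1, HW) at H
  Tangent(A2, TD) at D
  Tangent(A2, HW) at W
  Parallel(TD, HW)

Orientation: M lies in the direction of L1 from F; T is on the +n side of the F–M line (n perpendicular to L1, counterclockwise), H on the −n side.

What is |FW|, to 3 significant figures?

66.0

Tangency of A1 to both parallel lines with radius 21.4 puts T and H at F ± 21.4·n: T = (-17.7, 12.0), H = (17.7, -12.0). Equal radii place D and W the same way about M: D = M + 21.4·n = (17.2, 63.7), W = M − 21.4·n = (52.6, 39.8). Then |FW| = |W − F| = 66.0.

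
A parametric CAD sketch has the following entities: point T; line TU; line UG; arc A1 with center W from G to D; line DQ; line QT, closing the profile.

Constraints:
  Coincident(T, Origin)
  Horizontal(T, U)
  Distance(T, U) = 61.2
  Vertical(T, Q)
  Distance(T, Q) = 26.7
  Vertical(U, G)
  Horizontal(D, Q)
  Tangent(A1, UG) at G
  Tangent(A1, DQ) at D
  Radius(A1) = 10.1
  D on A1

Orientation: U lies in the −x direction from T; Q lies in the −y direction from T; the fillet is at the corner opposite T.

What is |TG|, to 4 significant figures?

63.41

The virtual corner opposite T is at (-61.20, -26.70). Tangency of A1 to UG means the radius WG is perpendicular to UG and A1 meets DQ tangentially, so WD is at right angles to DQ, with radius 10.1, so the center W sits 10.1 in from both sides at W = (-51.10, -16.60). That places the tangent points at G = (-61.20, -16.60) on UG and D = (-51.10, -26.70) on DQ. Then |TG| = |G − T| = 63.41.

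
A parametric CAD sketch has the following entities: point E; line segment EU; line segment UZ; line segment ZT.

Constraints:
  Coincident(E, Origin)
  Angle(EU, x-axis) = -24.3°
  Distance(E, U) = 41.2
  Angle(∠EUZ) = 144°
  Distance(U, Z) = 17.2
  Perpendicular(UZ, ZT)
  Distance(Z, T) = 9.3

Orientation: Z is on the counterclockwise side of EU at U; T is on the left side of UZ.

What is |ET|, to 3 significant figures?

52.7

∠EUZ = 144.0°, so UZ runs at -24.3° + (180° − 144.0°) = 11.7° from the x-axis; with |UZ| = 17.2, Z = U + 17.2·(cos 11.7°, sin 11.7°) = (54.4, -13.5). UZ ⟂ ZT; with |ZT| = 9.3 on the left of UZ, T = Z + 9.3·(-0.203, 0.979) = (52.5, -4.36). Then |ET| = |T − E| = 52.7.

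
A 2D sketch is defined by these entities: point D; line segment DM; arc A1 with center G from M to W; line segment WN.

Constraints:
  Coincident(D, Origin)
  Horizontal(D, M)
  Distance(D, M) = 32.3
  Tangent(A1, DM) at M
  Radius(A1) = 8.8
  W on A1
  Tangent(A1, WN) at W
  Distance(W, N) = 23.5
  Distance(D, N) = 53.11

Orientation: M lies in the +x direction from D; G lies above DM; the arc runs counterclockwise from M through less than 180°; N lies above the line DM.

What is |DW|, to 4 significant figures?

41.89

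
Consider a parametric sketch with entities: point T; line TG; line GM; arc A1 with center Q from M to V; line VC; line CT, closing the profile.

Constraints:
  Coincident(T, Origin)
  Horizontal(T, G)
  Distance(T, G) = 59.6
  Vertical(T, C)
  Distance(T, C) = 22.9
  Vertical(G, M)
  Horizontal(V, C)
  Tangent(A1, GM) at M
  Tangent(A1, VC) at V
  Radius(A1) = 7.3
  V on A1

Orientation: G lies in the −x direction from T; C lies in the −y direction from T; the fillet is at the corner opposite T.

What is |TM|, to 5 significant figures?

61.608

The virtual corner opposite T is at (-59.600, -22.900). Since A1 is tangent to GM there, QM ⟂ GM and A1 meets VC tangentially, so QV is at right angles to VC, with radius 7.3, so the center Q sits 7.3 in from both sides at Q = (-52.300, -15.600). That places the tangent points at M = (-59.600, -15.600) on GM and V = (-52.300, -22.900) on VC. Then |TM| = |M − T| = 61.608.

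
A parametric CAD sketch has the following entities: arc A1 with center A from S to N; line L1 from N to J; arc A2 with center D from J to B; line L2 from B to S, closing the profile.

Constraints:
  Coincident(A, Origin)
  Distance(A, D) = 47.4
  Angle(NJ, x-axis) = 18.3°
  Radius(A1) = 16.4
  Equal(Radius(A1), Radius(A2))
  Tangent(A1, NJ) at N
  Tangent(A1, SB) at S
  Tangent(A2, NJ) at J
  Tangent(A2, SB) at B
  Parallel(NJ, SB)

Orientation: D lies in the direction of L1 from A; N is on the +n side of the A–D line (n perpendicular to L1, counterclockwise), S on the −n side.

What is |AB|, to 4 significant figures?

50.16

The slot axis is L1's direction at 18.3°, so u = (cos 18.3°, sin 18.3°) = (0.9494, 0.3140) and n = (−sin 18.3°, cos 18.3°) = (-0.3140, 0.9494). A is at the origin and D lies 47.4 along u from A, so D = 47.4·u = (45.00, 14.88). Tangency of A1 to both parallel lines with radius 16.4 puts N and S at A ± 16.4·n: N = (-5.149, 15.57), S = (5.149, -15.57). Equal radii place J and B the same way about D: J = D + 16.4·n = (39.85, 30.45), B = D − 16.4·n = (50.15, -0.6873). Then |AB| = |B − A| = 50.16.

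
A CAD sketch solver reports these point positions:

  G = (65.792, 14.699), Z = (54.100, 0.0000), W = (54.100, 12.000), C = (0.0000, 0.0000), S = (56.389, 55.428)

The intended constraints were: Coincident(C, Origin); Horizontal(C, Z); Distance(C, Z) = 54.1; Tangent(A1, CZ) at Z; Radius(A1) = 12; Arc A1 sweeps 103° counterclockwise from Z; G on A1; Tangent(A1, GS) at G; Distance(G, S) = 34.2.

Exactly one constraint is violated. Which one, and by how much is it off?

Distance(G, S) = 34.2 — off by 7.60.

C = (0.00, 0.00) ✓; C.y = 0.00, Z.y = 0.00 ✓; |CZ| = 54.10 ✓; ∠(WZ, ZC) = 90.00° ✓; |WZ| = 12.00 ✓; bearing(W→G) − bearing(W→Z) = 103.0° ✓; |WG| = 12.00 ✓; ∠(WG, GS) = 90.00° ✓; |GS| = 41.80 ✗.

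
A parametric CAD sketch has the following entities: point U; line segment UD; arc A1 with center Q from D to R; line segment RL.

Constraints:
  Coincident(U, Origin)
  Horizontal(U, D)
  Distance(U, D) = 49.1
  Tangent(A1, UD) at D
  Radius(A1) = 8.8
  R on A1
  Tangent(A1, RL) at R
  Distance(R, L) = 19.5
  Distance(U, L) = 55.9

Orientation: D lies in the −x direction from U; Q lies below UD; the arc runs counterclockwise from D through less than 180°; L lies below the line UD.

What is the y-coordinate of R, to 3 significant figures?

-13.2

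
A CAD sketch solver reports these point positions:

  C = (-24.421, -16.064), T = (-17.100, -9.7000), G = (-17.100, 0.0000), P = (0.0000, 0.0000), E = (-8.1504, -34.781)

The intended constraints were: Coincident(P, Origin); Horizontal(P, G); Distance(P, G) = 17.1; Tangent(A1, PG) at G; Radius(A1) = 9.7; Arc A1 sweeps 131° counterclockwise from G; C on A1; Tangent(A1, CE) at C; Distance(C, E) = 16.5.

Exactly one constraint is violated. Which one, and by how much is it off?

Distance(C, E) = 16.5 — off by 8.30.

P = (0.00, 0.00) ✓; P.y = 0.00, G.y = 0.00 ✓; |PG| = 17.10 ✓; ∠(TG, GP) = 90.00° ✓; |TG| = 9.700 ✓; bearing(T→C) − bearing(T→G) = 131.0° ✓; |TC| = 9.700 ✓; ∠(TC, CE) = 90.00° ✓; |CE| = 24.80 ✗.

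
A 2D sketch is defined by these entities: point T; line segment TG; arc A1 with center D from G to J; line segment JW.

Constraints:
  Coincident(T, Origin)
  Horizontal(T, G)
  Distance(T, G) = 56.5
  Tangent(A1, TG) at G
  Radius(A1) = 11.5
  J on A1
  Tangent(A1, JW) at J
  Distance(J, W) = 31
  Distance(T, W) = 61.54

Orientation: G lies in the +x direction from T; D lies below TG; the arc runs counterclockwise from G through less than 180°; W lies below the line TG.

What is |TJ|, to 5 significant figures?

46.414

T is at the origin; TG is horizontal with |TG| = 56.5 and G on the +x side, so G = (56.500, 0.0000). Tangency of A1 to TG means the radius DG is perpendicular to TG, so D = G + (0, -11.5) = (56.500, -11.500). Since DJ ⟂ JW (tangency), |DW| = √(11.5² + 31.0²) = 33.064 regardless of where J sits on A1. So W lies on both circle(T, 61.54) and circle(D, 33.064); the below-TG intersection is W = (44.638, -42.363). J is the foot of the tangent from W: J = (45.001, -11.365).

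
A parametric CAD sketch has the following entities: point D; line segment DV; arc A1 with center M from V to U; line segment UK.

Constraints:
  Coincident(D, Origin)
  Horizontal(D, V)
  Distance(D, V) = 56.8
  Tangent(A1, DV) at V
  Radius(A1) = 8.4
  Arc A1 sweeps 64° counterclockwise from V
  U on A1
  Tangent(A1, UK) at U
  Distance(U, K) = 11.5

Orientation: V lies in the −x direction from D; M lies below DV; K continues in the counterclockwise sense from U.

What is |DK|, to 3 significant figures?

71.0

D is at the origin; DV is horizontal with |DV| = 56.8 and V on the −x side, so V = (-56.8, 0.00). The tangent condition forces MV to be normal to DV, so M = V + (0, -8.4) = (-56.8, -8.40). On A1, V sits at bearing 90° from M; a 64° counterclockwise sweep puts U at bearing 154°, so U = M + 8.4·(cos 154°, sin 154°) = (-64.3, -4.72). Tangency of A1 to UK means the radius MU is perpendicular to UK, so UK runs along (−sin 154°, cos 154°); with |UK| = 11.5, K = (-69.4, -15.1). Then |DK| = |K − D| = 71.0.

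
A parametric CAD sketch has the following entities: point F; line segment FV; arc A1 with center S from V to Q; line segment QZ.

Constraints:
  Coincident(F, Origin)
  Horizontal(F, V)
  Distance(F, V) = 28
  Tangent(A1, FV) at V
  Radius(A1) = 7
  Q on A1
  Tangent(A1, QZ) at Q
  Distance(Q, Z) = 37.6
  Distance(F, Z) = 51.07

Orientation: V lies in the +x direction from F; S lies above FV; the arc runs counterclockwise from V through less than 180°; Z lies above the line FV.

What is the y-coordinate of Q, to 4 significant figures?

8.982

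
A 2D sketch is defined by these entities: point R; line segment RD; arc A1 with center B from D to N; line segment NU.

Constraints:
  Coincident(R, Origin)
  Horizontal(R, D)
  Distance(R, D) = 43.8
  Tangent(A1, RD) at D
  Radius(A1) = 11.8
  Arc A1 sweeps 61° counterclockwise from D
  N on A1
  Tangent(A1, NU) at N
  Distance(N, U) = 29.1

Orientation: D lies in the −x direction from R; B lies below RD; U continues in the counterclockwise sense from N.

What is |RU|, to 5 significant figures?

75.162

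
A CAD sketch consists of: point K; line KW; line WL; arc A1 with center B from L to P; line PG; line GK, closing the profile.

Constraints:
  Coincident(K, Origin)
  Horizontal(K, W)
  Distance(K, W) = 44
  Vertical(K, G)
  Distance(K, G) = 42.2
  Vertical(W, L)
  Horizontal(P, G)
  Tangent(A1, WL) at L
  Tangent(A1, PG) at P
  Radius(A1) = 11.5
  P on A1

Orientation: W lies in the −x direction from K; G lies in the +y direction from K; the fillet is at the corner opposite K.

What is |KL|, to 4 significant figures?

53.65

K is at the origin; K and W share the same y with |KW| = 44.0 and W on the −x side, so W = (-44.00, 0.000). KG is vertical with |KG| = 42.2 and G on the +y side, so G = (0.000, 42.20). The virtual corner opposite K is at (-44.00, 42.20). Tangency of A1 to WL means the radius BL is perpendicular to WL and A1 meets PG tangentially, so BP is at right angles to PG, with radius 11.5, so the center B sits 11.5 in from both sides at B = (-32.50, 30.70). That places the tangent points at L = (-44.00, 30.70) on WL and P = (-32.50, 42.20) on PG. Then |KL| = |L − K| = 53.65.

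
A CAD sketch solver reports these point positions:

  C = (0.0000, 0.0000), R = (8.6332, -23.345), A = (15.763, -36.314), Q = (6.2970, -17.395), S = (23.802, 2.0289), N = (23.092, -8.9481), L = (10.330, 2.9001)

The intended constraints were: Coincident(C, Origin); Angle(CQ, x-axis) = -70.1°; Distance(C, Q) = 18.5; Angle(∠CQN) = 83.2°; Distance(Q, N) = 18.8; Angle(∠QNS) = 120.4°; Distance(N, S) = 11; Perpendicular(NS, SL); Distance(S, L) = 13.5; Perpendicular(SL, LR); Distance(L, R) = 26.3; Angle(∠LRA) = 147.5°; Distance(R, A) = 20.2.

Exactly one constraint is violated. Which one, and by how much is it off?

Distance(R, A) = 20.2 — off by 5.40.

C = (0.00, 0.00) ✓; CQ at -70.10° ✓; |CQ| = 18.50 ✓; ∠CQN = 83.20° ✓; |QN| = 18.80 ✓; ∠QNS = 120.4° ✓; |NS| = 11.00 ✓; ∠(NS, SL) = 90.00° ✓; |SL| = 13.50 ✓; ∠(SL, LR) = 90.00° ✓; |LR| = 26.30 ✓; ∠LRA = 147.5° ✓; |RA| = 14.80 ✗.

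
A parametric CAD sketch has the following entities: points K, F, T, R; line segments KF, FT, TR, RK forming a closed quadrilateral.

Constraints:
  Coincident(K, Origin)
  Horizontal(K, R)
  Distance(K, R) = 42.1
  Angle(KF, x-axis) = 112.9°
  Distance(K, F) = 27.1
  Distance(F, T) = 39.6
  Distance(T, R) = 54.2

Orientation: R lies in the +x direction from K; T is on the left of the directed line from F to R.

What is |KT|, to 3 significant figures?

53.7

K is at the origin; K and R share the same y with |KR| = 42.1 and R in +x, so R = (42.1, 0). KF runs at 112.9° with |KF| = 27.1, so F = (-10.5, 25.0). T is determined by |FT| = 39.6 and |TR| = 54.2 together: it lies at the intersection of circle(F, 39.6) and circle(R, 54.2). With |FR| = 58.3, the foot of the radical line on FR is 17.4 from F and the perpendicular offset is √(39.6² − 17.4²) = 35.6. Taking the left-of-FR solution: T = (20.4, 49.7).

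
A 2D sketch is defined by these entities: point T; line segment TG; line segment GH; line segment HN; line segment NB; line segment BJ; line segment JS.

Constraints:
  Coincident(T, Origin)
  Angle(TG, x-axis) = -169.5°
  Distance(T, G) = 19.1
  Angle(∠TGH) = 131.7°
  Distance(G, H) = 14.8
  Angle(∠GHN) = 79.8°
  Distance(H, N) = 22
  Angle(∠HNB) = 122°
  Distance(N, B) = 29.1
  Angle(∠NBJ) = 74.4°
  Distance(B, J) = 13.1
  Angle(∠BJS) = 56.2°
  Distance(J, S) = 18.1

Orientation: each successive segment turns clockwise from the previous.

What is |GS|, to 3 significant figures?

27.9

T is at the origin; TG runs at -169.5° with length 19.1, so G = (-18.8, -3.48). ∠TGH = 131.7° gives GH at 142° from the x-axis; with |GH| = 14.8, H = (-30.5, 5.59). ∠GHN = 79.8° gives HN at 42.0° from the x-axis; with |HN| = 22.0, N = (-14.1, 20.3). ∠HNB = 122.0° gives NB at -16.0° from the x-axis; with |NB| = 29.1, B = (13.8, 12.3). ∠NBJ = 74.4° gives BJ at -122° from the x-axis; with |BJ| = 13.1, J = (6.98, 1.13). ∠BJS = 56.2° gives JS at 115° from the x-axis; with |JS| = 18.1, S = (-0.551, 17.6). Then |GS| = |S − G| = 27.9.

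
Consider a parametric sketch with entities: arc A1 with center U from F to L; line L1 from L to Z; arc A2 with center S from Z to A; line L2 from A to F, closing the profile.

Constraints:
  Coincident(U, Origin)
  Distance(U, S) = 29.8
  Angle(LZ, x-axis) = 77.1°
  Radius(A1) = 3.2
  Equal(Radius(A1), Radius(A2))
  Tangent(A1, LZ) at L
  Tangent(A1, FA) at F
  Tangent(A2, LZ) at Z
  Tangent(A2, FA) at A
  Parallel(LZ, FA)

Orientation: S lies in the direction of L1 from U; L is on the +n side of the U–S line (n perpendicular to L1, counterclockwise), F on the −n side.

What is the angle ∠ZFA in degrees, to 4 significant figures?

12.12°

Tangency of A1 to both parallel lines with radius 3.2 puts L and F at U ± 3.2·n: L = (-3.119, 0.7144), F = (3.119, -0.7144). Equal radii place Z and A the same way about S: Z = S + 3.2·n = (3.534, 29.76), A = S − 3.2·n = (9.772, 28.33). Then cos ∠ZFA = FZ·FA / (|FZ||FA|), giving 12.12°.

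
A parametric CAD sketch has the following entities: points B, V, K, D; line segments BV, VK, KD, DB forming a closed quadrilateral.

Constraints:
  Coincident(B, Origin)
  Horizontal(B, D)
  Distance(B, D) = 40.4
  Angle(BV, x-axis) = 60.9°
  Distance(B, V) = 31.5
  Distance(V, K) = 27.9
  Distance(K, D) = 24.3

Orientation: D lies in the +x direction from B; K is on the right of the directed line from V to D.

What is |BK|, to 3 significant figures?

16.1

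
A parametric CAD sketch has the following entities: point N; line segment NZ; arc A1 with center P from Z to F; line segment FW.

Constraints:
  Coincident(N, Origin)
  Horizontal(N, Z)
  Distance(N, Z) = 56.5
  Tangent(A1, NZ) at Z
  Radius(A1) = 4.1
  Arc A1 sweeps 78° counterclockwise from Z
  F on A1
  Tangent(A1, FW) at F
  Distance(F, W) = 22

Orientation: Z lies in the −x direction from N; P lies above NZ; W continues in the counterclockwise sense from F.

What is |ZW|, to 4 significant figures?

26.21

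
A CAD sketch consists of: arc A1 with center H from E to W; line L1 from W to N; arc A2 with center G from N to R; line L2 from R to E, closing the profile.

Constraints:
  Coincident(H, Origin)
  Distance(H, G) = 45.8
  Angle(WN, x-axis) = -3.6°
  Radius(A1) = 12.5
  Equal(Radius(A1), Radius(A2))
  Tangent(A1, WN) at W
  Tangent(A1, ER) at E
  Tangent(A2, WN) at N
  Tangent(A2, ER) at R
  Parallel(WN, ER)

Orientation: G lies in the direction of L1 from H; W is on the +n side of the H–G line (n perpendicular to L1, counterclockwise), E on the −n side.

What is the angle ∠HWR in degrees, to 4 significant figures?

61.37°

The slot axis is L1's direction at -3.6°, so u = (cos -3.6°, sin -3.6°) = (0.9980, -0.06279) and n = (−sin -3.6°, cos -3.6°) = (0.06279, 0.9980). H is at the origin and G lies 45.8 along u from H, so G = 45.8·u = (45.71, -2.876). Tangency of A1 to both parallel lines with radius 12.5 puts W and E at H ± 12.5·n: W = (0.7849, 12.48), E = (-0.7849, -12.48). Equal radii place N and R the same way about G: N = G + 12.5·n = (46.49, 9.600), R = G − 12.5·n = (44.92, -15.35). Then cos ∠HWR = WH·WR / (|WH||WR|), giving 61.37°.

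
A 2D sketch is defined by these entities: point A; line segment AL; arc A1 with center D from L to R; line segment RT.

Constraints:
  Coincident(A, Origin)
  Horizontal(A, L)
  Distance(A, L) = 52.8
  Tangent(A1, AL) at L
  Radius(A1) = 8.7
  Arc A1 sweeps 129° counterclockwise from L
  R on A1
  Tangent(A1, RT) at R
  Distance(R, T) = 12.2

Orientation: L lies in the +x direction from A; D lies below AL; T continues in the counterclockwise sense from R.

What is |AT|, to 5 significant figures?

58.695

On A1, L sits at bearing 90° from D; a 129° counterclockwise sweep puts R at bearing 219°, so R = D + 8.7·(cos 219°, sin 219°) = (46.039, -14.175). The tangent condition forces DR to be normal to RT, so RT runs along (−sin 219°, cos 219°); with |RT| = 12.2, T = (53.717, -23.656). Then |AT| = |T − A| = 58.695.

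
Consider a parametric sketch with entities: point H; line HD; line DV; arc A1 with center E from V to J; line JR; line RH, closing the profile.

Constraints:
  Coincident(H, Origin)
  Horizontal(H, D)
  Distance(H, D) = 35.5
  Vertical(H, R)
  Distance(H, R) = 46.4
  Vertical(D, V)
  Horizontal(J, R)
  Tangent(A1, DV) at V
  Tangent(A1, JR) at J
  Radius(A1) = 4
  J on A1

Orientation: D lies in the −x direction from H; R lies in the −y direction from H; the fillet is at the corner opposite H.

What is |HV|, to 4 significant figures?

55.30

H is at the origin; H and D share the same y with |HD| = 35.5 and D on the −x side, so D = (-35.50, 0.000). HR is vertical with |HR| = 46.4 and R on the −y side, so R = (0.000, -46.40). The virtual corner opposite H is at (-35.50, -46.40). Since A1 is tangent to DV there, EV ⟂ DV and A1 meets JR tangentially, so EJ is at right angles to JR, with radius 4.0, so the center E sits 4.0 in from both sides at E = (-31.50, -42.40). That places the tangent points at V = (-35.50, -42.40) on DV and J = (-31.50, -46.40) on JR. Then |HV| = |V − H| = 55.30.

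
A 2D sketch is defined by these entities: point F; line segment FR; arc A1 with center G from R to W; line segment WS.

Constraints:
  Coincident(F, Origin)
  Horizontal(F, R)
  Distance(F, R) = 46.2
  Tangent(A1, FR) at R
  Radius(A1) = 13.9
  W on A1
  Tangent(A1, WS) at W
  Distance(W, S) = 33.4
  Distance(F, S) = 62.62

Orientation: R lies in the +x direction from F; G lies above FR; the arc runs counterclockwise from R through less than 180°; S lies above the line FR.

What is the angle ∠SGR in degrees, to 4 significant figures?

167.9°

F is at the origin; FR is horizontal with |FR| = 46.2 and R on the +x side, so R = (46.20, 0.000). Tangency of A1 to FR means the radius GR is perpendicular to FR, so G = R + (0, 13.9) = (46.20, 13.90). Since GW ⟂ WS (tangency), |GS| = √(13.9² + 33.4²) = 36.18 regardless of where W sits on A1. So S lies on both circle(F, 62.62) and circle(G, 36.18); the above-FR intersection is S = (38.64, 49.28). W is the foot of the tangent from S: W = (57.63, 21.80).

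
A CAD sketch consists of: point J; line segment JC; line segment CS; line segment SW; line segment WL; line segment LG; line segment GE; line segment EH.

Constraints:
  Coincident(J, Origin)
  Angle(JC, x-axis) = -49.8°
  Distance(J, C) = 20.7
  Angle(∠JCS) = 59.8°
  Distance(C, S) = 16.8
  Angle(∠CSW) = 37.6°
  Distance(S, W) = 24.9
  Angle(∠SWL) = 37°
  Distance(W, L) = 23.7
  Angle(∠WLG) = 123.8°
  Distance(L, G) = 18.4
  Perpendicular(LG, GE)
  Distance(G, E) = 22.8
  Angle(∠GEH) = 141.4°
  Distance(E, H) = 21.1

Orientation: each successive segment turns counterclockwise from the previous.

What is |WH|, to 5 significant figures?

26.894

J is at the origin; JC runs at -49.8° with length 20.7, so C = (13.361, -15.811). ∠JCS = 59.8° gives CS at 70.400° from the x-axis; with |CS| = 16.8, S = (18.997, 0.015987). ∠CSW = 37.6° gives SW at -147.20° from the x-axis; with |SW| = 24.9, W = (-1.9335, -13.473). ∠SWL = 37.0° gives WL at -4.2000° from the x-axis; with |WL| = 23.7, L = (21.703, -15.208). ∠WLG = 123.8° gives LG at 52.000° from the x-axis; with |LG| = 18.4, G = (33.031, -0.70889). The perpendicularity gives GE at right angles to LG, so GE runs at 142.00°; with |GE| = 22.8, E = (15.064, 13.328). ∠GEH = 141.4° gives EH at -179.40° from the x-axis; with |EH| = 21.1, H = (-6.0345, 13.107). Then |WH| = |H − W| = 26.894.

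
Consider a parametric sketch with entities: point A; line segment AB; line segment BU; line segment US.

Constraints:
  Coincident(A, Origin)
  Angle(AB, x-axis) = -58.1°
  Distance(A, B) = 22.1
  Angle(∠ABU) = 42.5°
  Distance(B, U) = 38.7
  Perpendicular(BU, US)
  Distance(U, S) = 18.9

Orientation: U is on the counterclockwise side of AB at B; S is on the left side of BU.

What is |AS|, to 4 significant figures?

22.76

A is at the origin; AB runs at -58.1° with length 22.1, so B = 22.1·(cos -58.1°, sin -58.1°) = (11.68, -18.76). ∠ABU = 42.5°, so BU runs at -58.1° + (180° − 42.5°) = 79.40° from the x-axis; with |BU| = 38.7, U = B + 38.7·(cos 79.40°, sin 79.40°) = (18.80, 19.28). BU is perpendicular to US; with |US| = 18.9 on the left of BU, S = U + 18.9·(-0.9829, 0.1840) = (0.2199, 22.75). Then |AS| = |S − A| = 22.76.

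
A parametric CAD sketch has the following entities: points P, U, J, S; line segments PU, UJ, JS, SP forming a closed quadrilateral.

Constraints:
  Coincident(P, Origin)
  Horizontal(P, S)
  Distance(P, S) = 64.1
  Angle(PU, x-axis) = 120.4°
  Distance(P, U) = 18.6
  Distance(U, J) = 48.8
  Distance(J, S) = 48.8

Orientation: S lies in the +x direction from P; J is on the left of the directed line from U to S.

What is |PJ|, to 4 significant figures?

51.26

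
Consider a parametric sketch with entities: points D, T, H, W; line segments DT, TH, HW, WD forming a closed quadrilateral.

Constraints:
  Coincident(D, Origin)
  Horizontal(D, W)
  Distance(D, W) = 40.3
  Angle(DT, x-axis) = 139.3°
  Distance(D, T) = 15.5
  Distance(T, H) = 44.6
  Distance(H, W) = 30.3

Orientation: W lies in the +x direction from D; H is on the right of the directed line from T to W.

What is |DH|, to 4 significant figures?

29.19

Checks: D.y = 0.00, W.y = 0.00 ✓; |TH| = 44.60 ✓; |HW| = 30.30 ✓.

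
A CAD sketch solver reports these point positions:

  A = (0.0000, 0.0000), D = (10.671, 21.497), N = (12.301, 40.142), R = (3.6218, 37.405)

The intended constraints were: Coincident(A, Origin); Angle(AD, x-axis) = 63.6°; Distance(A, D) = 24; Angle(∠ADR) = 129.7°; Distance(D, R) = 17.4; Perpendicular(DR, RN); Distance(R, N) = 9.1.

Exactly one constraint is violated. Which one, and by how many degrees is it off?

Perpendicular(DR, RN) — off by 6.40°.

A = (0.00, 0.00) ✓; AD at 63.60° ✓; |AD| = 24.00 ✓; ∠ADR = 129.7° ✓; |DR| = 17.40 ✓; ∠(DR, RN) = 96.40° ✗; |RN| = 9.101 ✓.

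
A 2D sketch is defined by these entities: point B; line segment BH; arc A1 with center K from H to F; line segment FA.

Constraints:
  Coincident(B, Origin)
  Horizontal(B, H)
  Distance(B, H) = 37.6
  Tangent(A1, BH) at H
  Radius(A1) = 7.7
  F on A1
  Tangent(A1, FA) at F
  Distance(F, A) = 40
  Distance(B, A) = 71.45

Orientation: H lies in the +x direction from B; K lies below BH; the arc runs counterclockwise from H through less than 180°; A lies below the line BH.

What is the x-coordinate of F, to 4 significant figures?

31.57

Checks: ∠(KH, HB) = 90.00° ✓; |KH| = 7.700 ✓; |KF| = 7.700 ✓; ∠(KF, FA) = 90.00° ✓; |FA| = 40.00 ✓; |BA| = 71.45 ✓.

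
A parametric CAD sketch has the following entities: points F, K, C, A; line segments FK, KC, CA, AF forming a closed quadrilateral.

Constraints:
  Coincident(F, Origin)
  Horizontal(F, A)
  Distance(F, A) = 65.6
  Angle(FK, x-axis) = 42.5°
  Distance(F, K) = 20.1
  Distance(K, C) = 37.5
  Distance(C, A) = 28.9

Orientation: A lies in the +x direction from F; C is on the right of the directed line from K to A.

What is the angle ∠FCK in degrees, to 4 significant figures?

28.13°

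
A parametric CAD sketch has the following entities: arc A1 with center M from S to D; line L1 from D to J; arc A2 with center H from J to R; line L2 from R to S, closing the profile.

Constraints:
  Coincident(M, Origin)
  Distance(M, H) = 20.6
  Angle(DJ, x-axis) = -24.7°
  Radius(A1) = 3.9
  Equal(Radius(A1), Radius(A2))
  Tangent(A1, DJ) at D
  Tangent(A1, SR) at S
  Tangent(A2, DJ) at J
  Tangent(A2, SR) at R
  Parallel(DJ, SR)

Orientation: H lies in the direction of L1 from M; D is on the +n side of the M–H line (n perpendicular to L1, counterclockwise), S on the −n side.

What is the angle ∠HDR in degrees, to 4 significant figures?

10.02°

The slot axis is L1's direction at -24.7°, so u = (cos -24.7°, sin -24.7°) = (0.9085, -0.4179) and n = (−sin -24.7°, cos -24.7°) = (0.4179, 0.9085). M is at the origin and H lies 20.6 along u from M, so H = 20.6·u = (18.72, -8.608). Tangency of A1 to both parallel lines with radius 3.9 puts D and S at M ± 3.9·n: D = (1.630, 3.543), S = (-1.630, -3.543). Equal radii place J and R the same way about H: J = H + 3.9·n = (20.34, -5.065), R = H − 3.9·n = (17.09, -12.15). Then cos ∠HDR = DH·DR / (|DH||DR|), giving 10.02°.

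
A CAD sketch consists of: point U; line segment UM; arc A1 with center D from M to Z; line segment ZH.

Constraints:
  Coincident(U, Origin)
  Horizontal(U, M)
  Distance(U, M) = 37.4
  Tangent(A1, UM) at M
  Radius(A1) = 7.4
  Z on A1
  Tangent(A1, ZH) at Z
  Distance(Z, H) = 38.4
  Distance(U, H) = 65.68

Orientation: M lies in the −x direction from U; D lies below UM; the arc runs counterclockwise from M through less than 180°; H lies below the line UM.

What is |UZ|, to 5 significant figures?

45.296

Checks: U.y = 0.00, M.y = 0.00 ✓; |DZ| = 7.400 ✓; ∠(DZ, ZH) = 90.00° ✓; |ZH| = 38.40 ✓; |UH| = 65.68 ✓.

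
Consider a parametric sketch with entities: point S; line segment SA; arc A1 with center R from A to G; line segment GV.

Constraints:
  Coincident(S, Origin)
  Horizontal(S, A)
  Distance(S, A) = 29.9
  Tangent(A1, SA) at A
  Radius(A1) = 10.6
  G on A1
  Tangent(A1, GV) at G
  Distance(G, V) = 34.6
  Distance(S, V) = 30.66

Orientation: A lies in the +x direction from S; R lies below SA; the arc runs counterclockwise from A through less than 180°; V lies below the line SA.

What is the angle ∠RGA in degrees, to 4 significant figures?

64.65°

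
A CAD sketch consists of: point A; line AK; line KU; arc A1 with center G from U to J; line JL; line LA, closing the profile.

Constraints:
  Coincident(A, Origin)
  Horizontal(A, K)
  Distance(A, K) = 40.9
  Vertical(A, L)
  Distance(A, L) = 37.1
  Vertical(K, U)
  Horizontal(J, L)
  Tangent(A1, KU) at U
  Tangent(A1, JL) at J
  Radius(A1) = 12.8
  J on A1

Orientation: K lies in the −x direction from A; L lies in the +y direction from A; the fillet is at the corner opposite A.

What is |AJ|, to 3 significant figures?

46.5

A is at the origin; AK is horizontal with |AK| = 40.9 and K on the −x side, so K = (-40.9, 0.00). A and L share the same x with |AL| = 37.1 and L on the +y side, so L = (0.00, 37.1). The virtual corner opposite A is at (-40.9, 37.1). Tangency of A1 to KU means the radius GU is perpendicular to KU and A1 meets JL tangentially, so GJ is at right angles to JL, with radius 12.8, so the center G sits 12.8 in from both sides at G = (-28.1, 24.3). That places the tangent points at U = (-40.9, 24.3) on KU and J = (-28.1, 37.1) on JL. Then |AJ| = |J − A| = 46.5.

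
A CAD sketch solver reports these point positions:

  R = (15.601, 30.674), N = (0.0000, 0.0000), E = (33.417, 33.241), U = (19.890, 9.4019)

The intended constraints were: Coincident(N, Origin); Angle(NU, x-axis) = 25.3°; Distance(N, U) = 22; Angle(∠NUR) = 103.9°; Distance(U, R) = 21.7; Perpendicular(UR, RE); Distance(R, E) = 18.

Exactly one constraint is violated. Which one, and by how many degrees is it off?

Perpendicular(UR, RE) — off by 3.20°.

N = (0.00, 0.00) ✓; NU at 25.30° ✓; |NU| = 22.00 ✓; ∠NUR = 103.9° ✓; |UR| = 21.70 ✓; ∠(UR, RE) = 93.20° ✗; |RE| = 18.00 ✓.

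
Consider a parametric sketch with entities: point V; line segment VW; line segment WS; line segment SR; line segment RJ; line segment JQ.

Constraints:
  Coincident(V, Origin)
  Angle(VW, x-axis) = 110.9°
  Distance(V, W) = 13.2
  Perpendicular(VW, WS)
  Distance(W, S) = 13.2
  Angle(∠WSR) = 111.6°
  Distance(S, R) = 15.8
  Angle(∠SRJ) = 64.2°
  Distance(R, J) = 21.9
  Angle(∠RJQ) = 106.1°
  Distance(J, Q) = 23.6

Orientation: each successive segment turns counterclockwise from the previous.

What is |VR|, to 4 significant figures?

19.07

VW is perpendicular to WS, so WS runs at -159.1°; with |WS| = 13.2, S = (-17.04, 7.623). ∠WSR = 111.6° gives SR at -90.70° from the x-axis; with |SR| = 15.8, R = (-17.23, -8.176). Then |VR| = |R − V| = 19.07.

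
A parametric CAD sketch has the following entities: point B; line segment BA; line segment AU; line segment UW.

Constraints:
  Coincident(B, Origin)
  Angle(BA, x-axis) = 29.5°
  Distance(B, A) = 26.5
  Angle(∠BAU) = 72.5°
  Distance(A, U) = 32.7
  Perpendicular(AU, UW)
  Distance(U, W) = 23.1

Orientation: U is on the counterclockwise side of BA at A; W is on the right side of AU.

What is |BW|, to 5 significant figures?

54.329

B is at the origin; BA runs at 29.5° with length 26.5, so A = 26.5·(cos 29.5°, sin 29.5°) = (23.064, 13.049). ∠BAU = 72.5°, so AU runs at 29.5° + (180° − 72.5°) = 137.00° from the x-axis; with |AU| = 32.7, U = A + 32.7·(cos 137.00°, sin 137.00°) = (-0.85084, 35.351). AU ⟂ UW; with |UW| = 23.1 on the right of AU, W = U + 23.1·(0.68200, 0.73135) = (14.903, 52.245). Then |BW| = |W − B| = 54.329.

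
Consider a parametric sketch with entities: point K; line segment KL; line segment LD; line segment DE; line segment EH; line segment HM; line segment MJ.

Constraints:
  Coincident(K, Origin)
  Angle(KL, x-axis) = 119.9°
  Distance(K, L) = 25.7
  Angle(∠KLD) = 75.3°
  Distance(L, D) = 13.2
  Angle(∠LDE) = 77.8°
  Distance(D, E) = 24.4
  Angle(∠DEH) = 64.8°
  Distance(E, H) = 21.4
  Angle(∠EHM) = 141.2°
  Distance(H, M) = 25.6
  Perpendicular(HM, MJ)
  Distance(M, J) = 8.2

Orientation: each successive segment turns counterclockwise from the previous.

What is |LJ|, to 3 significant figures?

17.5

K is at the origin; KL runs at 119.9° with length 25.7, so L = (-12.8, 22.3). ∠KLD = 75.3° gives LD at -135° from the x-axis; with |LD| = 13.2, D = (-22.2, 13.0). ∠LDE = 77.8° gives DE at -33.2° from the x-axis; with |DE| = 24.4, E = (-1.79, -0.350). ∠DEH = 64.8° gives EH at 82.0° from the x-axis; with |EH| = 21.4, H = (1.19, 20.8). ∠EHM = 141.2° gives HM at 121° from the x-axis; with |HM| = 25.6, M = (-11.9, 42.8). HM ⟂ MJ, so MJ runs at -149°; with |MJ| = 8.2, J = (-19.0, 38.6). Then |LJ| = |J − L| = 17.5.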